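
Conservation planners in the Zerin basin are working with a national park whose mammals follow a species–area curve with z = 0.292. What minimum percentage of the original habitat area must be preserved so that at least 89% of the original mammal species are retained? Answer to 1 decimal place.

67.1%

Need (A_new/A_old)^0.292 = 0.89, so A_new/A_old = 0.89^(1/0.292) = 0.89^3.425
ln(A_new/A_old) = ln 0.89 / 0.292 = -0.1165 / 0.292 = -0.3991
A_new/A_old = e^-0.3991 ≈ 0.6709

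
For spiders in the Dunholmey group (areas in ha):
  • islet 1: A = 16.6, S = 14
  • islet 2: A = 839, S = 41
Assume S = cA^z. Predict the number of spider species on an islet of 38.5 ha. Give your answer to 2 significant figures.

z = ln(41/14) / ln(839/16.6) = 1.0745 / 3.9228 = 0.2739
c = 14 / 16.6^0.2739 = 14 / 2.159 = 6.485
S₃ = 6.485 × 38.5^0.2739 = 6.485 × 2.718 ≈ 17.63

18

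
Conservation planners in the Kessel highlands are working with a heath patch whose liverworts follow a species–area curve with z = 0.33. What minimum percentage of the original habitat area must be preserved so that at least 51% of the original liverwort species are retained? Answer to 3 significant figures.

Need (A_new/A_old)^0.33 = 0.51, so A_new/A_old = 0.51^(1/0.33) = 0.51^3.03
ln(A_new/A_old) = ln 0.51 / 0.33 = -0.6733 / 0.33 = -2.0404
A_new/A_old = e^-2.0404 ≈ 0.13

13.0%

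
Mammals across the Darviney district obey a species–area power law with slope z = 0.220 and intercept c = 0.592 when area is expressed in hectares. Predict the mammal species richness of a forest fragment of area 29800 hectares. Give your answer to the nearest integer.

S = 0.592 × 29800^0.22 = 0.592 × 9.646 ≈ 5.71

6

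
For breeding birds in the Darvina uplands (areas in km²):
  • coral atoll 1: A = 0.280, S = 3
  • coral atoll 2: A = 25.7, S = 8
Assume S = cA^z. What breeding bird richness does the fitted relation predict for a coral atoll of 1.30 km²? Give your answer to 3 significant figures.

z = ln(8/3) / ln(25.7/0.28) = 0.9808 / 4.5195 = 0.2170
c = 3 / 0.28^0.2170 = 3 / 0.7586 = 3.955
S₃ = 3.955 × 1.3^0.2170 = 3.955 × 1.059 ≈ 4.186

4.19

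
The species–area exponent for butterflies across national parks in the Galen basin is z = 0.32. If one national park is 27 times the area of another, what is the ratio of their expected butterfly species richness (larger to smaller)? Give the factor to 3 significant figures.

S₂/S₁ = (A₂/A₁)^z = 27^0.32
ln(S₂/S₁) = 0.32 × ln 27 = 0.32 × 3.2958 = 1.0547
S₂/S₁ = e^1.0547 ≈ 2.871

2.87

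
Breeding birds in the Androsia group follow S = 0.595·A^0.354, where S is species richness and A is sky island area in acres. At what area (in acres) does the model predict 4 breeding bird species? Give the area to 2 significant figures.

220 acres

4 = 0.595 × A^0.354  ⇒  A^0.354 = 4/0.595 = 6.723
ln A = ln(6.723) / 0.354 = 1.9055 / 0.354 = 5.3827
A = e^5.3827 ≈ 217.6 acres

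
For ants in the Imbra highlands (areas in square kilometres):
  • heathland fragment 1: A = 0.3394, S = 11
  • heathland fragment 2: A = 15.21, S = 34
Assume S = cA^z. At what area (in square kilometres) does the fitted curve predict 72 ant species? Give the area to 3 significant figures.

z = ln(34/11) / ln(15.21/0.3394) = 1.1285 / 3.8025 = 0.2968
c = 11 / 0.3394^0.2968 = 11 / 0.7257 = 15.16
A = (72/15.16)^(1/0.2968) ⇒ ln A = ln(4.75)/0.2968 = 5.2502
A = e^5.2502 ≈ 190.6 square kilometres

191 square kilometres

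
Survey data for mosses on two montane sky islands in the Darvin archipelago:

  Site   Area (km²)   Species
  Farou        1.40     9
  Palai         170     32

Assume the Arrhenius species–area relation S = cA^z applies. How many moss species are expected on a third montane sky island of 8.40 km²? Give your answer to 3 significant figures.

z = ln(32/9) / ln(170/1.4) = 1.2685 / 4.7993 = 0.2643
c = 9 / 1.4^0.2643 = 9 / 1.093 = 8.234
S₃ = 8.234 × 8.4^0.2643 = 8.234 × 1.755 ≈ 14.45

14.5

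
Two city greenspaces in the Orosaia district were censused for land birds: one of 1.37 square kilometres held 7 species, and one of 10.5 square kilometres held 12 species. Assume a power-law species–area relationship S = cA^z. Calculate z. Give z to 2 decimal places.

0.26

Taking logs: ln S = ln c + z ln A, so z = (ln S₂ − ln S₁)/(ln A₂ − ln A₁).
z = ln(12/7) / ln(10.5/1.37) = ln(1.714) / ln(7.664) = 0.5390 / 2.0366 = 0.2647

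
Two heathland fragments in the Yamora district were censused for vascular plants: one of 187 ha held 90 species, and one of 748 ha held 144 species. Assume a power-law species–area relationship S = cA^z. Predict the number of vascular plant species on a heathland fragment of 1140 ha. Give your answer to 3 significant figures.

z = ln(144/90) / ln(748/187) = 0.4700 / 1.3863 = 0.3390
c = 90 / 187^0.3390 = 90 / 5.892 = 15.28
S₃ = 15.28 × 1140^0.3390 = 15.28 × 10.87 ≈ 166.1

166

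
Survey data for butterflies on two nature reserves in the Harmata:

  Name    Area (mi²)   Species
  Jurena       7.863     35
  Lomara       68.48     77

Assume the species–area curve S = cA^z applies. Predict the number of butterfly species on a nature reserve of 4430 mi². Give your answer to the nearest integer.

z = ln(77/35) / ln(68.48/7.863) = 0.7885 / 2.1644 = 0.3643
c = 35 / 7.863^0.3643 = 35 / 2.12 = 16.51
S₃ = 16.51 × 4430^0.3643 = 16.51 × 21.3 ≈ 351.7

352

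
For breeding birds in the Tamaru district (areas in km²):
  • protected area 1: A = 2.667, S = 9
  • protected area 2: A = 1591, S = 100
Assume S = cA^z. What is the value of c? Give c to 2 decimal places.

z = ln(S₂/S₁) / ln(A₂/A₁) = ln(100/9) / ln(1591/2.667) = 2.4079 / 6.3912 = 0.3768
c = S₁ / A₁^z = 9 / 2.667^0.3768 = 9 / 1.447 = 6.219

6.22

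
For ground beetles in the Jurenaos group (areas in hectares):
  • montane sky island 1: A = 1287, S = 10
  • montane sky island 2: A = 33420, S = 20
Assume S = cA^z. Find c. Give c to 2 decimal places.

z = ln(S₂/S₁) / ln(A₂/A₁) = ln(20/10) / ln(33420/1287) = 0.6931 / 3.2568 = 0.2128
c = S₁ / A₁^z = 10 / 1287^0.2128 = 10 / 4.59 = 2.179

2.18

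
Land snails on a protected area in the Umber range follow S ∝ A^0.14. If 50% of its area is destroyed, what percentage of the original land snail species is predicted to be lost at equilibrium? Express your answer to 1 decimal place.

9.2%

S_new/S_old = (A_new/A_old)^z = 0.5^0.14
= exp(0.14 × ln 0.5) = exp(0.14 × -0.6931) = exp(-0.0970) ≈ 0.9075
Fraction lost = 1 − 0.9075 = 0.09248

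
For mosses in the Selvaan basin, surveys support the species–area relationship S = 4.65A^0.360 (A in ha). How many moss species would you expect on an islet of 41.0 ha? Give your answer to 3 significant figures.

S = 4.65 × 41^0.36 = 4.65 × 3.807 ≈ 17.7

17.7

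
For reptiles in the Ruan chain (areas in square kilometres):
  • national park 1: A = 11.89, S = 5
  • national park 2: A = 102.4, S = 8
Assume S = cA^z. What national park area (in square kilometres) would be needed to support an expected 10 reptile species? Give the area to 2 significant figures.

z = ln(8/5) / ln(102.4/11.89) = 0.4700 / 2.1532 = 0.2183
c = 5 / 11.89^0.2183 = 5 / 1.717 = 2.913
A = (10/2.913)^(1/0.2183) ⇒ ln A = ln(3.433)/0.2183 = 5.6512
A = e^5.6512 ≈ 284.6 square kilometres

280 square kilometres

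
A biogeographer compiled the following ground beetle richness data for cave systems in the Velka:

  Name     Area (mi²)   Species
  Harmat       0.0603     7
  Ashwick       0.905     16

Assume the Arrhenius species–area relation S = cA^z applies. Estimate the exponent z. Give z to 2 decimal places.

Taking logs: ln S = ln c + z ln A, so z = (ln S₂ − ln S₁)/(ln A₂ − ln A₁).
z = ln(16/7) / ln(0.905/0.0603) = ln(2.286) / ln(15.01) = 0.8267 / 2.7086 = 0.3052

0.31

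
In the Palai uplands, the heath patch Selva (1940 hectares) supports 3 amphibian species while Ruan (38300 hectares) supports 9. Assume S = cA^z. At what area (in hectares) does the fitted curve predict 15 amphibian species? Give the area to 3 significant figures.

z = ln(9/3) / ln(38300/1940) = 1.0986 / 2.9828 = 0.3683
c = 3 / 1940^0.3683 = 3 / 16.25 = 0.1846
A = (15/0.1846)^(1/0.3683) ⇒ ln A = ln(81.27)/0.3683 = 11.9401
A = e^11.9401 ≈ 153294 hectares

153000 hectares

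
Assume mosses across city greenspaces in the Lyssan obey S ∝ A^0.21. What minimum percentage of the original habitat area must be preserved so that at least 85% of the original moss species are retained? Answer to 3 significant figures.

Need (A_new/A_old)^0.21 = 0.85, so A_new/A_old = 0.85^(1/0.21) = 0.85^4.762
ln(A_new/A_old) = ln 0.85 / 0.21 = -0.1625 / 0.21 = -0.7739
A_new/A_old = e^-0.7739 ≈ 0.4612

46.1%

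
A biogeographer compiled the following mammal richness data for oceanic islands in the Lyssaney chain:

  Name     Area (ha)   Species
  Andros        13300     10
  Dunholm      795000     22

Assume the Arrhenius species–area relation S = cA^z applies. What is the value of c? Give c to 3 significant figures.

z = ln(S₂/S₁) / ln(A₂/A₁) = ln(22/10) / ln(795000/13300) = 0.7885 / 4.0906 = 0.1927
c = S₁ / A₁^z = 10 / 13300^0.1927 = 10 / 6.235 = 1.604

1.60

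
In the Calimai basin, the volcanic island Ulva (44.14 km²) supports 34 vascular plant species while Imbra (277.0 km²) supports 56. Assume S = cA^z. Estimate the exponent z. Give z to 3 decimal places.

0.272

Taking logs: ln S = ln c + z ln A, so z = (ln S₂ − ln S₁)/(ln A₂ − ln A₁).
z = ln(56/34) / ln(277/44.14) = ln(1.647) / ln(6.275) = 0.4990 / 1.8367 = 0.2717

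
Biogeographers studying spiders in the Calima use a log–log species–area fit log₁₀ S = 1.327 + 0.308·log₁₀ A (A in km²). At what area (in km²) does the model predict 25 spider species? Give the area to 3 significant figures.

25 = 21.23 × A^0.308  ⇒  A^0.308 = 25/21.23 = 1.177
ln A = ln(1.177) / 0.308 = 0.1633 / 0.308 = 0.5303
A = e^0.5303 ≈ 1.7 km²

1.70 km²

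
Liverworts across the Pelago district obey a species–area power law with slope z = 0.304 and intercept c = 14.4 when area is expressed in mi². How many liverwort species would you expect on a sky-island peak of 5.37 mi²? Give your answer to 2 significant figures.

S = 14.4 × 5.37^0.304
ln S = ln 14.4 + 0.304 × ln 5.37 = 2.6672 + 0.304 × 1.6808 = 3.1782
S = e^3.1782 ≈ 24

24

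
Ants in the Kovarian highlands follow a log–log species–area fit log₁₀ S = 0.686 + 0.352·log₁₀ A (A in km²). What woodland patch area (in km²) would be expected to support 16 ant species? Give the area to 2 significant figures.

30 km²

16 = 4.853 × A^0.352  ⇒  A^0.352 = 16/4.853 = 3.297
ln A = ln(3.297) / 0.352 = 1.1930 / 0.352 = 3.3892
A = e^3.3892 ≈ 29.64 km²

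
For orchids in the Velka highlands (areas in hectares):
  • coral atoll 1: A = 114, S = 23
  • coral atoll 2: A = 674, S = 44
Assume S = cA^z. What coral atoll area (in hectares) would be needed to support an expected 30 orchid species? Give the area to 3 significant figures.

z = ln(44/23) / ln(674/114) = 0.6487 / 1.7770 = 0.3650
c = 23 / 114^0.3650 = 23 / 5.635 = 4.082
A = (30/4.082)^(1/0.3650) ⇒ ln A = ln(7.349)/0.3650 = 5.4641
A = e^5.4641 ≈ 236.1 hectares

236 hectares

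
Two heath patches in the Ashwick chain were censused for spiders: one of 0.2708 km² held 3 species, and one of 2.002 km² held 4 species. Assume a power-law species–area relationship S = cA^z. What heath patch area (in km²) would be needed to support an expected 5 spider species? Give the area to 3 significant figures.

z = ln(4/3) / ln(2.002/0.2708) = 0.2877 / 2.0005 = 0.1438
c = 3 / 0.2708^0.1438 = 3 / 0.8287 = 3.62
A = (5/3.62)^(1/0.1438) ⇒ ln A = ln(1.381)/0.1438 = 2.2459
A = e^2.2459 ≈ 9.449 km²

9.45 km²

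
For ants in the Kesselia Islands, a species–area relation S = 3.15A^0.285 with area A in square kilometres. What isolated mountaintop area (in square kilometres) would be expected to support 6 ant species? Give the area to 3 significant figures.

6 = 3.15 × A^0.285  ⇒  A^0.285 = 6/3.15 = 1.905
ln A = ln(1.905) / 0.285 = 0.6444 / 0.285 = 2.2609
A = e^2.2609 ≈ 9.592 square kilometres

9.59 square kilometres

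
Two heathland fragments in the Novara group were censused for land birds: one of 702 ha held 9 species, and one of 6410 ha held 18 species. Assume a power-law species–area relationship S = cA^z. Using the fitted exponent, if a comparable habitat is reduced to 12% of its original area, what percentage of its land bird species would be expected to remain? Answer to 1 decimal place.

z = ln(18/9) / ln(6410/702) = 0.6931 / 2.2117 = 0.3134
S_new/S_old = (A_new/A_old)^z = 0.12^0.3134 = exp(0.3134 × -2.1203) = 0.5145

51.5%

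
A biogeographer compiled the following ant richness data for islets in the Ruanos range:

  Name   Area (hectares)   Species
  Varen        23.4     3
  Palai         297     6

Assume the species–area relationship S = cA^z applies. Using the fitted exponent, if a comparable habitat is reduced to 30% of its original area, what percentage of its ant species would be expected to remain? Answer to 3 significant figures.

z = ln(6/3) / ln(297/23.4) = 0.6931 / 2.5410 = 0.2728
S_new/S_old = (A_new/A_old)^z = 0.3^0.2728 = exp(0.2728 × -1.2040) = 0.7201

72.0%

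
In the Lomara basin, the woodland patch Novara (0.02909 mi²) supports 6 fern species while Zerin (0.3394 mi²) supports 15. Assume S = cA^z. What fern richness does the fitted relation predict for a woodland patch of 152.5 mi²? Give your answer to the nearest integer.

146

z = ln(15/6) / ln(0.3394/0.02909) = 0.9163 / 2.4568 = 0.3730
c = 6 / 0.02909^0.3730 = 6 / 0.2673 = 22.44
S₃ = 22.44 × 152.5^0.3730 = 22.44 × 6.52 ≈ 146.4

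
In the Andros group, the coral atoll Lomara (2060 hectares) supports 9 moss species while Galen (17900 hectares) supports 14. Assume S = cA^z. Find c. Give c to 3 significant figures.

z = ln(S₂/S₁) / ln(A₂/A₁) = ln(14/9) / ln(17900/2060) = 0.4418 / 2.1621 = 0.2044
c = S₁ / A₁^z = 9 / 2060^0.2044 = 9 / 4.756 = 1.893

1.89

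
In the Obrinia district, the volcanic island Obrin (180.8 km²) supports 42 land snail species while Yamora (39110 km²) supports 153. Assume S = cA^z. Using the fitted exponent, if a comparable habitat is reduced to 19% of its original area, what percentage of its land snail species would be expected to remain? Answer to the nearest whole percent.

z = ln(153/42) / ln(39110/180.8) = 1.2928 / 5.3767 = 0.2404
S_new/S_old = (A_new/A_old)^z = 0.19^0.2404 = exp(0.2404 × -1.6607) = 0.6708

67%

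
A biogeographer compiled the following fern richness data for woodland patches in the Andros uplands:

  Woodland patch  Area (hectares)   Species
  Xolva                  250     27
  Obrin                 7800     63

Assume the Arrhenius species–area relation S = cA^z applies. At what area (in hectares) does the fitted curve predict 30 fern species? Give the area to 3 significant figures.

z = ln(63/27) / ln(7800/250) = 0.8473 / 3.4404 = 0.2463
c = 27 / 250^0.2463 = 27 / 3.895 = 6.931
A = (30/6.931)^(1/0.2463) ⇒ ln A = ln(4.328)/0.2463 = 5.9493
A = e^5.9493 ≈ 383.5 hectares

383 hectares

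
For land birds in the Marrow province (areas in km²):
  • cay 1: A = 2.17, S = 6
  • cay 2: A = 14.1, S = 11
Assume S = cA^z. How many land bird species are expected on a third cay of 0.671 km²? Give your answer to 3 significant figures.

z = ln(11/6) / ln(14.1/2.17) = 0.6061 / 1.8714 = 0.3239
c = 6 / 2.17^0.3239 = 6 / 1.285 = 4.668
S₃ = 4.668 × 0.671^0.3239 = 4.668 × 0.8788 ≈ 4.103

4.10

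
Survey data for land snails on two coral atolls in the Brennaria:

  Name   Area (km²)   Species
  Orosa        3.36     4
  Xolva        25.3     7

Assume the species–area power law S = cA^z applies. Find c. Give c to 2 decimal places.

2.86

z = ln(S₂/S₁) / ln(A₂/A₁) = ln(7/4) / ln(25.3/3.36) = 0.5596 / 2.0189 = 0.2772
c = S₁ / A₁^z = 4 / 3.36^0.2772 = 4 / 1.399 = 2.859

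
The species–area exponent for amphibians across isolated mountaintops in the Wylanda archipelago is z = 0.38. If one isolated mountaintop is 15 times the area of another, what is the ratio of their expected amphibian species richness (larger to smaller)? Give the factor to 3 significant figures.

S₂/S₁ = (A₂/A₁)^z = 15^0.38
ln(S₂/S₁) = 0.38 × ln 15 = 0.38 × 2.7081 = 1.0291
S₂/S₁ = e^1.0291 ≈ 2.798

2.80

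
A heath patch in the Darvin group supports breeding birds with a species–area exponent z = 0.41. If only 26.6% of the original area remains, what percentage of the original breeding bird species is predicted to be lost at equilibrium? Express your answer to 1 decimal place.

41.9%

S_new/S_old = (A_new/A_old)^z = 0.266^0.41
= exp(0.41 × ln 0.266) = exp(0.41 × -1.3243) = exp(-0.5429) ≈ 0.581
Fraction lost = 1 − 0.581 = 0.419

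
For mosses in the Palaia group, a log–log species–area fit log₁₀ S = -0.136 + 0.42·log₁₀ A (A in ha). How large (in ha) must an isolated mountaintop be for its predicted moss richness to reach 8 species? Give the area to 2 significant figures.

300 ha

8 = 0.7311 × A^0.42  ⇒  A^0.42 = 8/0.7311 = 10.94
ln A = ln(10.94) / 0.42 = 2.3926 / 0.42 = 5.6967
A = e^5.6967 ≈ 297.9 ha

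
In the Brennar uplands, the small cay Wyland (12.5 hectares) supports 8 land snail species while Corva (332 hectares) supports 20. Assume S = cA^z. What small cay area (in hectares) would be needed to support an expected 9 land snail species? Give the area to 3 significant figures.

19.1 hectares

z = ln(20/8) / ln(332/12.5) = 0.9163 / 3.2794 = 0.2794
c = 8 / 12.5^0.2794 = 8 / 2.025 = 3.95
A = (9/3.95)^(1/0.2794) ⇒ ln A = ln(2.278)/0.2794 = 2.9473
A = e^2.9473 ≈ 19.05 hectares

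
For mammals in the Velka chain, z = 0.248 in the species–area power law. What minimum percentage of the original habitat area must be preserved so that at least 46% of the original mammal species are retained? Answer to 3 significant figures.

4.37%

Need (A_new/A_old)^0.248 = 0.46, so A_new/A_old = 0.46^(1/0.248) = 0.46^4.032
ln(A_new/A_old) = ln 0.46 / 0.248 = -0.7765 / 0.248 = -3.1312
A_new/A_old = e^-3.1312 ≈ 0.04367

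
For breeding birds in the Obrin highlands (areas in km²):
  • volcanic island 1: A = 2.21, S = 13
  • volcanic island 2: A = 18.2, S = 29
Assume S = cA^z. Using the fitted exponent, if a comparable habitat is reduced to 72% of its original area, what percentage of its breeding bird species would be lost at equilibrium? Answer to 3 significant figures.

z = ln(29/13) / ln(18.2/2.21) = 0.8023 / 2.1084 = 0.3805
S_new/S_old = (A_new/A_old)^z = 0.72^0.3805 = exp(0.3805 × -0.3285) = 0.8825
Fraction lost = 1 − 0.8825 = 0.1175

11.8%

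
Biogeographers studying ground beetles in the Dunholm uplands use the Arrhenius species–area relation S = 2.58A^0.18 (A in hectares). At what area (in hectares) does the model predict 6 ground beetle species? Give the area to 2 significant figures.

110 hectares

6 = 2.58 × A^0.18  ⇒  A^0.18 = 6/2.58 = 2.326
ln A = ln(2.326) / 0.18 = 0.8440 / 0.18 = 4.6887
A = e^4.6887 ≈ 108.7 hectares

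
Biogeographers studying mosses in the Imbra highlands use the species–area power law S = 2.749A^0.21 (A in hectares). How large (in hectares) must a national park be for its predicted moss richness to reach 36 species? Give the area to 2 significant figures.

36 = 2.749 × A^0.21  ⇒  A^0.21 = 36/2.749 = 13.1
ln A = ln(13.1) / 0.21 = 2.5723 / 0.21 = 12.2490
A = e^12.2490 ≈ 208764 hectares

210000 hectares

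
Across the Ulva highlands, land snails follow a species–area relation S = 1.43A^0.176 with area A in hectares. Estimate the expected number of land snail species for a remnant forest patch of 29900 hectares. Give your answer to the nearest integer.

9 species

S = 1.43 × 29900^0.176 = 1.43 × 6.134 ≈ 8.771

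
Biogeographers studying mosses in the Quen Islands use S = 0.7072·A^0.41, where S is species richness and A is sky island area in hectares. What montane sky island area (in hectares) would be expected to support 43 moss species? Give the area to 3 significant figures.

43 = 0.7072 × A^0.41  ⇒  A^0.41 = 43/0.7072 = 60.8
ln A = ln(60.8) / 0.41 = 4.1076 / 0.41 = 10.0186
A = e^10.0186 ≈ 22441 hectares

22400 hectares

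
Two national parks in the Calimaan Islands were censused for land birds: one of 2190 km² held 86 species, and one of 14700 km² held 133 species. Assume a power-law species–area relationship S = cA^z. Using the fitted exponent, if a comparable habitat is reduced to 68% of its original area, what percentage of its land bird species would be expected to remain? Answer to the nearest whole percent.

z = ln(133/86) / ln(14700/2190) = 0.4360 / 1.9039 = 0.2290
S_new/S_old = (A_new/A_old)^z = 0.68^0.2290 = exp(0.2290 × -0.3857) = 0.9155

92%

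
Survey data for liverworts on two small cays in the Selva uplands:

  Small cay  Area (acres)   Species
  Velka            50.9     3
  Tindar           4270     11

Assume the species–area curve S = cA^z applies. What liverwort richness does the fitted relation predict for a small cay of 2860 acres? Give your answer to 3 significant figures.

9.78

z = ln(11/3) / ln(4270/50.9) = 1.2993 / 4.4295 = 0.2933
c = 3 / 50.9^0.2933 = 3 / 3.167 = 0.9473
S₃ = 0.9473 × 2860^0.2933 = 0.9473 × 10.32 ≈ 9.78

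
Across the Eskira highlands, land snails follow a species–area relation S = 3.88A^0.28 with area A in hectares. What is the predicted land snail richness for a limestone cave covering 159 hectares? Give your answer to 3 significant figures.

S = 3.88 × 159^0.28
ln S = ln 3.88 + 0.28 × ln 159 = 1.3558 + 0.28 × 5.0689 = 2.7751
S = e^2.7751 ≈ 16.04

16.0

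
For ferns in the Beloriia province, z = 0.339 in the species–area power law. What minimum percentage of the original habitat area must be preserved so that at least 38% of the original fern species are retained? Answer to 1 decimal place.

5.8%

Need (A_new/A_old)^0.339 = 0.38, so A_new/A_old = 0.38^(1/0.339) = 0.38^2.95
ln(A_new/A_old) = ln 0.38 / 0.339 = -0.9676 / 0.339 = -2.8542
A_new/A_old = e^-2.8542 ≈ 0.0576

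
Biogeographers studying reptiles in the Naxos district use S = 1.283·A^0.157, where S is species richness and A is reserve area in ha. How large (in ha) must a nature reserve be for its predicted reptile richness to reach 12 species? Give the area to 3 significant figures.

1530000 ha

12 = 1.283 × A^0.157  ⇒  A^0.157 = 12/1.283 = 9.353
ln A = ln(9.353) / 0.157 = 2.2357 / 0.157 = 14.2402
A = e^14.2402 ≈ 1529059 ha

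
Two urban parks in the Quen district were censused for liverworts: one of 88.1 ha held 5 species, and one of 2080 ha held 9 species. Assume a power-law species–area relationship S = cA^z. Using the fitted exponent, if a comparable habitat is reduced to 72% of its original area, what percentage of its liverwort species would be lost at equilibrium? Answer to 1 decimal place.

5.9%

z = ln(9/5) / ln(2080/88.1) = 0.5878 / 3.1617 = 0.1859
S_new/S_old = (A_new/A_old)^z = 0.72^0.1859 = exp(0.1859 × -0.3285) = 0.9408
Fraction lost = 1 − 0.9408 = 0.05925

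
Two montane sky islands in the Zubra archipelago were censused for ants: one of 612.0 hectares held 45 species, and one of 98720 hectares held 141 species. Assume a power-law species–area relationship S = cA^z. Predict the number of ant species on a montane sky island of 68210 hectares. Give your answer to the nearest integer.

130

z = ln(141/45) / ln(98720/612) = 1.1421 / 5.0833 = 0.2247
c = 45 / 612^0.2247 = 45 / 4.228 = 10.64
S₃ = 10.64 × 68210^0.2247 = 10.64 × 12.19 ≈ 129.8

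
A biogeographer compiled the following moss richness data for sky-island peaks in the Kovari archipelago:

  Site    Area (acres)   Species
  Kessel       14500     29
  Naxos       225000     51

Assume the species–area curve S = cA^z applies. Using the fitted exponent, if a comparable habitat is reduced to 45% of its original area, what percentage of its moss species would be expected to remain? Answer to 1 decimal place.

z = ln(51/29) / ln(225000/14500) = 0.5645 / 2.7420 = 0.2059
S_new/S_old = (A_new/A_old)^z = 0.45^0.2059 = exp(0.2059 × -0.7985) = 0.8484

84.8%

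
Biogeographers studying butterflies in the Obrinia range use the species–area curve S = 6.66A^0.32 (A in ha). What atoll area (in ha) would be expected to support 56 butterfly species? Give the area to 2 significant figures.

56 = 6.66 × A^0.32  ⇒  A^0.32 = 56/6.66 = 8.408
ln A = ln(8.408) / 0.32 = 2.1292 / 0.32 = 6.6539
A = e^6.6539 ≈ 775.8 ha

780 ha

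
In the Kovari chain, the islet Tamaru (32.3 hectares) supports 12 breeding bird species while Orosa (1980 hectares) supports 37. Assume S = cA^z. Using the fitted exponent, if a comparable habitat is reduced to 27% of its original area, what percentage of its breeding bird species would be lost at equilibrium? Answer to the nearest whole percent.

z = ln(37/12) / ln(1980/32.3) = 1.1260 / 4.1158 = 0.2736
S_new/S_old = (A_new/A_old)^z = 0.27^0.2736 = exp(0.2736 × -1.3093) = 0.6989
Fraction lost = 1 − 0.6989 = 0.3011

30%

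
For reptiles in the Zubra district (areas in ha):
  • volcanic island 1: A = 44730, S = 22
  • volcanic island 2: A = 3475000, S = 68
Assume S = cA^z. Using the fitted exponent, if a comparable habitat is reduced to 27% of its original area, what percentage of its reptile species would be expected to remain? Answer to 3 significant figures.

71.2%

z = ln(68/22) / ln(3475000/44730) = 1.1285 / 4.3527 = 0.2593
S_new/S_old = (A_new/A_old)^z = 0.27^0.2593 = exp(0.2593 × -1.3093) = 0.7122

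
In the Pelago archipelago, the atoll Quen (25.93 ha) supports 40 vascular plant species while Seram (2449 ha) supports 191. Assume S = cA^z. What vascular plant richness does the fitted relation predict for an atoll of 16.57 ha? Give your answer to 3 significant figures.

34.3

z = ln(191/40) / ln(2449/25.93) = 1.5634 / 4.5480 = 0.3438
c = 40 / 25.93^0.3438 = 40 / 3.062 = 13.06
S₃ = 13.06 × 16.57^0.3438 = 13.06 × 2.625 ≈ 34.29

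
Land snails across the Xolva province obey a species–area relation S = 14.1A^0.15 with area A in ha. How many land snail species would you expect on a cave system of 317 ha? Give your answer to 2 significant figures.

33

S = 14.1 × 317^0.15
ln S = ln 14.1 + 0.15 × ln 317 = 2.6462 + 0.15 × 5.7589 = 3.5100
S = e^3.5100 ≈ 33.45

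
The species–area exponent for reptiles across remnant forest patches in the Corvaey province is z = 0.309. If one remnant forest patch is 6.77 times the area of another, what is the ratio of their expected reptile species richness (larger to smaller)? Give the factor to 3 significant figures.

S₂/S₁ = (A₂/A₁)^z = 6.77^0.309
ln(S₂/S₁) = 0.309 × ln 6.77 = 0.309 × 1.9125 = 0.5910
S₂/S₁ = e^0.5910 ≈ 1.806

1.81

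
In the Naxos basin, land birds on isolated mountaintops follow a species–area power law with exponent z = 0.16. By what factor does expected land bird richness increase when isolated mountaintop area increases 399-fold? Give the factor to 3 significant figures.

S₂/S₁ = (A₂/A₁)^z = 399^0.16
ln(S₂/S₁) = 0.16 × ln 399 = 0.16 × 5.9890 = 0.9582
S₂/S₁ = e^0.9582 ≈ 2.607

2.61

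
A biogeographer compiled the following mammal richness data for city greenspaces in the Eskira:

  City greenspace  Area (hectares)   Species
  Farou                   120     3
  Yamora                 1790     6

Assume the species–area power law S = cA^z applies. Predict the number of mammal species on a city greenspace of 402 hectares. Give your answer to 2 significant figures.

4.1

z = ln(6/3) / ln(1790/120) = 0.6931 / 2.7025 = 0.2565
c = 3 / 120^0.2565 = 3 / 3.414 = 0.8787
S₃ = 0.8787 × 402^0.2565 = 0.8787 × 4.655 ≈ 4.091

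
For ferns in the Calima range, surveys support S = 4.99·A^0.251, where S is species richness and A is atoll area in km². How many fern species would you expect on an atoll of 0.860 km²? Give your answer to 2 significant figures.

S = 4.99 × 0.86^0.251
ln S = ln 4.99 + 0.251 × ln 0.86 = 1.6074 + 0.251 × -0.1508 = 1.5696
S = e^1.5696 ≈ 4.805

4.8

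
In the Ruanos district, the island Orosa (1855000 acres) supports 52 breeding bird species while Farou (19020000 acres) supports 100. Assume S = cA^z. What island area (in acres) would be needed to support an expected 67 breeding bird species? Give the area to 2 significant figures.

4600000 acres

z = ln(100/52) / ln(19020000/1855000) = 0.6539 / 2.3276 = 0.2809
c = 52 / 1855000^0.2809 = 52 / 57.68 = 0.9015
A = (67/0.9015)^(1/0.2809) ⇒ ln A = ln(74.32)/0.2809 = 15.3355
A = e^15.3355 ≈ 4572310 acres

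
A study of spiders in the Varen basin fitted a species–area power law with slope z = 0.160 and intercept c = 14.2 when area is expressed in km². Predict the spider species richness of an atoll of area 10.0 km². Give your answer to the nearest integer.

S = 14.2 × 10^0.16 = 14.2 × 1.445 ≈ 20.53

21 species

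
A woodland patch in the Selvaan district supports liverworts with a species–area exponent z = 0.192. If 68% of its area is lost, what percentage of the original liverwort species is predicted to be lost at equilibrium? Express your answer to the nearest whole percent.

S_new/S_old = (A_new/A_old)^z = 0.32^0.192
= exp(0.192 × ln 0.32) = exp(0.192 × -1.1394) = exp(-0.2188) ≈ 0.8035
Fraction lost = 1 − 0.8035 = 0.1965

20%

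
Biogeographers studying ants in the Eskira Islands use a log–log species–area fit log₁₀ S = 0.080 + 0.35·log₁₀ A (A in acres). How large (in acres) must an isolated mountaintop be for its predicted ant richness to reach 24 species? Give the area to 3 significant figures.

5190 acres

24 = 1.202 × A^0.35  ⇒  A^0.35 = 24/1.202 = 19.96
ln A = ln(19.96) / 0.35 = 2.9938 / 0.35 = 8.5538
A = e^8.5538 ≈ 5187 acres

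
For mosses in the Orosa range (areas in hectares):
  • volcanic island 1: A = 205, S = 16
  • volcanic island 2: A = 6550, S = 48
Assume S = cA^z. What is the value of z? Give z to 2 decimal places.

0.32

Taking logs: ln S = ln c + z ln A, so z = (ln S₂ − ln S₁)/(ln A₂ − ln A₁).
z = ln(48/16) / ln(6550/205) = ln(3) / ln(31.95) = 1.0986 / 3.4642 = 0.3171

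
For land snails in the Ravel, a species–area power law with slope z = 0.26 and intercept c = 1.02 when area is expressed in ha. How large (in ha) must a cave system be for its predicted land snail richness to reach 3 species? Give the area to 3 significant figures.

63.4 ha

3 = 1.02 × A^0.26  ⇒  A^0.26 = 3/1.02 = 2.941
ln A = ln(2.941) / 0.26 = 1.0788 / 0.26 = 4.1493
A = e^4.1493 ≈ 63.39 ha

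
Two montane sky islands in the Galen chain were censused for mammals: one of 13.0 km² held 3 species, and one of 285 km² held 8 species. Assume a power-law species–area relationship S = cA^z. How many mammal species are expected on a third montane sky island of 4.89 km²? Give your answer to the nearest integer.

2

z = ln(8/3) / ln(285/13) = 0.9808 / 3.0875 = 0.3177
c = 3 / 13^0.3177 = 3 / 2.259 = 1.328
S₃ = 1.328 × 4.89^0.3177 = 1.328 × 1.656 ≈ 2.199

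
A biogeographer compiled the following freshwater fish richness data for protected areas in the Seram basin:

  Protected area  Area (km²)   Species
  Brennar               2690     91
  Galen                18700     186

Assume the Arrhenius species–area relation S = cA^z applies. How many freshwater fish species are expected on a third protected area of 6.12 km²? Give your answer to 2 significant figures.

z = ln(186/91) / ln(18700/2690) = 0.7149 / 1.9390 = 0.3687
c = 91 / 2690^0.3687 = 91 / 18.39 = 4.949
S₃ = 4.949 × 6.12^0.3687 = 4.949 × 1.95 ≈ 9.651

9.7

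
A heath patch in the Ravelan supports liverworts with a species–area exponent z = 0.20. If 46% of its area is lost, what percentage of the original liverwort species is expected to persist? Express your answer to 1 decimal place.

88.4%

S_new/S_old = (A_new/A_old)^z = 0.54^0.2
= exp(0.2 × ln 0.54) = exp(0.2 × -0.6162) = exp(-0.1232) ≈ 0.8841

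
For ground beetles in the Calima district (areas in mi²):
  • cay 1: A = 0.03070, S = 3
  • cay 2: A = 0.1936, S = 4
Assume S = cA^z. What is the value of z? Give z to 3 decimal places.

0.156

Taking logs: ln S = ln c + z ln A, so z = (ln S₂ − ln S₁)/(ln A₂ − ln A₁).
z = ln(4/3) / ln(0.1936/0.0307) = ln(1.333) / ln(6.306) = 0.2877 / 1.8415 = 0.1562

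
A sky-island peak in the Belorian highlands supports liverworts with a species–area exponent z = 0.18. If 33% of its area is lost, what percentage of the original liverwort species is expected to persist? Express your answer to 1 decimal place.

S_new/S_old = (A_new/A_old)^z = 0.67^0.18
= exp(0.18 × ln 0.67) = exp(0.18 × -0.4005) = exp(-0.0721) ≈ 0.9305

93.0%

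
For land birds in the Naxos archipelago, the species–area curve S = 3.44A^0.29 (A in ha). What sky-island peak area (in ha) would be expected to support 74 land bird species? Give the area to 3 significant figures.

74 = 3.44 × A^0.29  ⇒  A^0.29 = 74/3.44 = 21.51
ln A = ln(21.51) / 0.29 = 3.0686 / 0.29 = 10.5814
A = e^10.5814 ≈ 39394 ha

39400 ha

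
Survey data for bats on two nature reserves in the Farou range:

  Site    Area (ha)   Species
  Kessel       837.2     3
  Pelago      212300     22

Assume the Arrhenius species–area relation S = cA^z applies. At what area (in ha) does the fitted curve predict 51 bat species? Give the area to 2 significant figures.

z = ln(22/3) / ln(212300/837.2) = 1.9924 / 5.5357 = 0.3599
c = 3 / 837.2^0.3599 = 3 / 11.27 = 0.2661
A = (51/0.2661)^(1/0.3599) ⇒ ln A = ln(191.6)/0.3599 = 14.6018
A = e^14.6018 ≈ 2195139 ha

2200000 ha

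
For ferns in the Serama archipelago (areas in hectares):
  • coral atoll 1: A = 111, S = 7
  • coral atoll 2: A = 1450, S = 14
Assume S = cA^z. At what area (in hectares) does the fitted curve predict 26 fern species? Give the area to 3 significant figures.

z = ln(14/7) / ln(1450/111) = 0.6931 / 2.5698 = 0.2697
c = 7 / 111^0.2697 = 7 / 3.562 = 1.965
A = (26/1.965)^(1/0.2697) ⇒ ln A = ln(13.23)/0.2697 = 9.5744
A = e^9.5744 ≈ 14391 hectares

14400 hectares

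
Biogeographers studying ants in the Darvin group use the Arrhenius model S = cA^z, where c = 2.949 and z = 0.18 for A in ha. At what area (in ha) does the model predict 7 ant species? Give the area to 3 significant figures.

122 ha

7 = 2.949 × A^0.18  ⇒  A^0.18 = 7/2.949 = 2.374
ln A = ln(2.374) / 0.18 = 0.8644 / 0.18 = 4.8025
A = e^4.8025 ≈ 121.8 ha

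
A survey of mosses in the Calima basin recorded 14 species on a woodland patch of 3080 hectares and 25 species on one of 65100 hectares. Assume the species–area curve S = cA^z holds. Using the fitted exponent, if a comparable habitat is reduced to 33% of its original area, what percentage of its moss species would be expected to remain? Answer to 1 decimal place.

81.0%

z = ln(25/14) / ln(65100/3080) = 0.5798 / 3.0510 = 0.1900
S_new/S_old = (A_new/A_old)^z = 0.33^0.1900 = exp(0.1900 × -1.1087) = 0.81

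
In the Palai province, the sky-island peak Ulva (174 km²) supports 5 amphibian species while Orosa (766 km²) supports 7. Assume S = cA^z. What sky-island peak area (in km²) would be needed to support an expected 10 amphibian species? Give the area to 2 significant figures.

z = ln(7/5) / ln(766/174) = 0.3365 / 1.4821 = 0.2270
c = 5 / 174^0.2270 = 5 / 3.226 = 1.55
A = (10/1.55)^(1/0.2270) ⇒ ln A = ln(6.452)/0.2270 = 8.2123
A = e^8.2123 ≈ 3686 km²

3700 km²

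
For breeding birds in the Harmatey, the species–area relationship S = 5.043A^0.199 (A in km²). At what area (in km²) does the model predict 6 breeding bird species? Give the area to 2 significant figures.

2.4 km²

6 = 5.043 × A^0.199  ⇒  A^0.199 = 6/5.043 = 1.19
ln A = ln(1.19) / 0.199 = 0.1738 / 0.199 = 0.8732
A = e^0.8732 ≈ 2.394 km²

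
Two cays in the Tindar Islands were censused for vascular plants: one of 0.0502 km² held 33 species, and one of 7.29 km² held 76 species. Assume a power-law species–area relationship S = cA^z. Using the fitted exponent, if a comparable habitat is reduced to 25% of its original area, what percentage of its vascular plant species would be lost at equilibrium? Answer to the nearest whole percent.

21%

z = ln(76/33) / ln(7.29/0.0502) = 0.8342 / 4.9782 = 0.1676
S_new/S_old = (A_new/A_old)^z = 0.25^0.1676 = exp(0.1676 × -1.3863) = 0.7927
Fraction lost = 1 − 0.7927 = 0.2073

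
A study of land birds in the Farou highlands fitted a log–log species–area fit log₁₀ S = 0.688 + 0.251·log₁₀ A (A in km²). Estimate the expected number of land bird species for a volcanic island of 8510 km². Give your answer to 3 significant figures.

47.3

S = 4.875 × 8510^0.251
ln S = ln 4.875 + 0.251 × ln 8510 = 1.5842 + 0.251 × 9.0490 = 3.8555
S = e^3.8555 ≈ 47.25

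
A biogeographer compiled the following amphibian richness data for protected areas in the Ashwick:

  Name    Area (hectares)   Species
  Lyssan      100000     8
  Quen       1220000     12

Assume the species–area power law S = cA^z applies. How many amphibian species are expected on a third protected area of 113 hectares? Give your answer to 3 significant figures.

2.66

z = ln(12/8) / ln(1220000/100000) = 0.4055 / 2.5014 = 0.1621
c = 8 / 100000^0.1621 = 8 / 6.463 = 1.238
S₃ = 1.238 × 113^0.1621 = 1.238 × 2.152 ≈ 2.663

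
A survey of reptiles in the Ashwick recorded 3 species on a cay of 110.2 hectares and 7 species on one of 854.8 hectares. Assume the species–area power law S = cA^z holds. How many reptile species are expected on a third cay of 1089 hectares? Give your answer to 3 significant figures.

7.74

z = ln(7/3) / ln(854.8/110.2) = 0.8473 / 2.0486 = 0.4136
c = 3 / 110.2^0.4136 = 3 / 6.993 = 0.429
S₃ = 0.429 × 1089^0.4136 = 0.429 × 18.04 ≈ 7.737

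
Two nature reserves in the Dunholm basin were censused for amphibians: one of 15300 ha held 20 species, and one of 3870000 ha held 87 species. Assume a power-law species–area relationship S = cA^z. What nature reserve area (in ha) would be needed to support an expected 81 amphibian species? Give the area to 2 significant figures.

3000000 ha

z = ln(87/20) / ln(3870000/15300) = 1.4702 / 5.5332 = 0.2657
c = 20 / 15300^0.2657 = 20 / 12.94 = 1.546
A = (81/1.546)^(1/0.2657) ⇒ ln A = ln(52.4)/0.2657 = 14.8998
A = e^14.8998 ≈ 2957403 ha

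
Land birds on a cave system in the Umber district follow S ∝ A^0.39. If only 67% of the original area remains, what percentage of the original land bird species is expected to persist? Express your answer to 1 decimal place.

85.5%

S_new/S_old = (A_new/A_old)^z = 0.67^0.39
= exp(0.39 × ln 0.67) = exp(0.39 × -0.4005) = exp(-0.1562) ≈ 0.8554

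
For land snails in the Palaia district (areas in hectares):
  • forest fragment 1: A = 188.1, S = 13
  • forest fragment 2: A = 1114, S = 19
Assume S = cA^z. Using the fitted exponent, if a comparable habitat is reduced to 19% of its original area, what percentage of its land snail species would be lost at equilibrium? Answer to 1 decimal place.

z = ln(19/13) / ln(1114/188.1) = 0.3795 / 1.7787 = 0.2133
S_new/S_old = (A_new/A_old)^z = 0.19^0.2133 = exp(0.2133 × -1.6607) = 0.7017
Fraction lost = 1 − 0.7017 = 0.2983

29.8%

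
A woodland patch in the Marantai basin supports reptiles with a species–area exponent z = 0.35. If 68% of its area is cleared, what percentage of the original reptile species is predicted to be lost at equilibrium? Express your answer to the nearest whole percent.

33%

S_new/S_old = (A_new/A_old)^z = 0.32^0.35
= exp(0.35 × ln 0.32) = exp(0.35 × -1.1394) = exp(-0.3988) ≈ 0.6711
Fraction lost = 1 − 0.6711 = 0.3289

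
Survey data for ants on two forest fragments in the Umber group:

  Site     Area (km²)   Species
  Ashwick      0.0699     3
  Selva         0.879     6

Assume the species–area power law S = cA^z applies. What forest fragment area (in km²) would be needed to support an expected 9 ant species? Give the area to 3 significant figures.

3.87 km²

z = ln(6/3) / ln(0.879/0.0699) = 0.6931 / 2.5317 = 0.2738
c = 3 / 0.0699^0.2738 = 3 / 0.4827 = 6.216
A = (9/6.216)^(1/0.2738) ⇒ ln A = ln(1.448)/0.2738 = 1.3520
A = e^1.3520 ≈ 3.865 km²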